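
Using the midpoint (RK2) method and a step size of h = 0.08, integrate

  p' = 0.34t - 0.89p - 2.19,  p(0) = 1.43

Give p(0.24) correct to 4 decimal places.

0.6915

Midpoint: k1 = f(t_n, p_n); k2 = f(t_n + h/2, p_n + (h/2)·k1); p_{n+1} = p_n + h·k2.
t=0.000000, p=1.430000:
  k1 = f(0.000000, 1.430000) = -3.462700
  k2 = f(0.040000, 1.291492) = -3.325828
  p ← 1.430000 + 0.08·(-3.325828) = 1.163934
t=0.080000, p=1.163934:
  k1 = f(0.080000, 1.163934) = -3.198701
  k2 = f(0.120000, 1.035986) = -3.071227
  p ← 1.163934 + 0.08·(-3.071227) = 0.918236
t=0.160000, p=0.918236:
  k1 = f(0.160000, 0.918236) = -2.952830
  k2 = f(0.200000, 0.800122) = -2.834109
  p ← 0.918236 + 0.08·(-2.834109) = 0.691507
p(0.24) ≈ 0.6915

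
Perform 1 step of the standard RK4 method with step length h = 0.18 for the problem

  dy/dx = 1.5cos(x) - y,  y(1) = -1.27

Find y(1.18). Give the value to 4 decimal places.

-0.9473

RK4: k1 = f(x_n, y_n); k2 = f(x_n + h/2, y_n + (h/2)·k1); k3 = f(x_n + h/2, y_n + (h/2)·k2); k4 = f(x_n + h, y_n + h·k3); y_{n+1} = y_n + (h/6)·(k1 + 2k2 + 2k3 + k4).
x=1.000000, y=-1.270000:
  k1 = f(1.000000, -1.270000) = 2.080453
  k2 = f(1.090000, -1.082759) = 1.776487
  k3 = f(1.090000, -1.110116) = 1.803844
  k4 = f(1.180000, -0.945308) = 1.516695
  y ← -1.270000 + (0.18/6)·(k1 + 2k2 + 2k3 + k4) = -0.947266
y(1.18) ≈ -0.9473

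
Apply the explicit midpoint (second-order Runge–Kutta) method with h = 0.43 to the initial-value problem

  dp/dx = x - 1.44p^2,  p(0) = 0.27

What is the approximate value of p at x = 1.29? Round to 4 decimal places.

0.7387

Midpoint: k1 = f(x_n, p_n); k2 = f(x_n + h/2, p_n + (h/2)·k1); p_{n+1} = p_n + h·k2.
x=0.000000, p=0.270000:
  k1 = f(0.000000, 0.270000) = -0.104976
  k2 = f(0.215000, 0.247430) = 0.126841
  p ← 0.270000 + 0.43·0.126841 = 0.324542
x=0.430000, p=0.324542:
  k1 = f(0.430000, 0.324542) = 0.278329
  k2 = f(0.645000, 0.384382) = 0.432240
  p ← 0.324542 + 0.43·0.432240 = 0.510405
x=0.860000, p=0.510405:
  k1 = f(0.860000, 0.510405) = 0.484861
  k2 = f(1.075000, 0.614650) = 0.530976
  p ← 0.510405 + 0.43·0.530976 = 0.738724
p(1.29) ≈ 0.7387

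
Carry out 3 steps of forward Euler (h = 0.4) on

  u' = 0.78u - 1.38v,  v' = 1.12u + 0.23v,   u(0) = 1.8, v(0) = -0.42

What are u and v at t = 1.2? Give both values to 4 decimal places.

Euler on (u,v): u_{n+1} = u_n + h·u', v_{n+1} = v_n + h·v'.
0.000000: (1.800000, -0.420000); f=(1.983600, 1.919400) → (2.593440, 0.347760)
0.400000: (2.593440, 0.347760); f=(1.542974, 2.984638) → (3.210630, 1.541615)
0.800000: (3.210630, 1.541615); f=(0.376862, 3.950477) → (3.361375, 3.121806)
(u(1.2), v(1.2)) ≈ (3.3614, 3.1218)

3.3614, 3.1218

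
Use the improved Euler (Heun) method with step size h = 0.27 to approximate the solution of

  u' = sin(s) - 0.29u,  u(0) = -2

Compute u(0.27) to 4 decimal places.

-1.8135

Heun: k1 = f(s_n, u_n); k2 = f(s_n + h, u_n + h·k1); u_{n+1} = u_n + (h/2)·(k1 + k2).
s=0.000000, u=-2.000000:
  k1 = f(0.000000, -2.000000) = 0.580000
  k2 = f(0.270000, -1.843400) = 0.801317
  u ← -2.000000 + (0.27/2)·(0.580000 + 0.801317) = -1.813522
u(0.27) ≈ -1.8135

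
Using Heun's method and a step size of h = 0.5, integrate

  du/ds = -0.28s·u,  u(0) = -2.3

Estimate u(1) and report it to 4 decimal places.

-1.9973

Heun: k1 = f(s_n, u_n); k2 = f(s_n + h, u_n + h·k1); u_{n+1} = u_n + (h/2)·(k1 + k2).
s=0.000000, u=-2.300000:
  k1 = f(0.000000, -2.300000) = 0.000000
  k2 = f(0.500000, -2.300000) = 0.322000
  u ← -2.300000 + (0.5/2)·(0.000000 + 0.322000) = -2.219500
s=0.500000, u=-2.219500:
  k1 = f(0.500000, -2.219500) = 0.310730
  k2 = f(1.000000, -2.064135) = 0.577958
  u ← -2.219500 + (0.5/2)·(0.310730 + 0.577958) = -1.997328
u(1) ≈ -1.9973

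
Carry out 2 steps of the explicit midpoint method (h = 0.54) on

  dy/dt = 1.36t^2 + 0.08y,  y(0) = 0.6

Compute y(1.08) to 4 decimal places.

1.1965

Midpoint: k1 = f(t_n, y_n); k2 = f(t_n + h/2, y_n + (h/2)·k1); y_{n+1} = y_n + h·k2.
t=0.000000, y=0.600000:
  k1 = f(0.000000, 0.600000) = 0.048000
  k2 = f(0.270000, 0.612960) = 0.148181
  y ← 0.600000 + 0.54·0.148181 = 0.680018
t=0.540000, y=0.680018:
  k1 = f(0.540000, 0.680018) = 0.450977
  k2 = f(0.810000, 0.801782) = 0.956439
  y ← 0.680018 + 0.54·0.956439 = 1.196494
y(1.08) ≈ 1.1965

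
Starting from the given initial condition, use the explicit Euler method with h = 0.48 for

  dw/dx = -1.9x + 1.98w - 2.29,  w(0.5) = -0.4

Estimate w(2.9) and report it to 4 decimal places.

-66.7289

Euler: w_{n+1} = w_n + h·f(x_n, w_n).
x=0.500000, w=-0.400000: f=-4.032000 → w ← -0.400000 + 0.48·(-4.032000) = -2.335360
x=0.980000, w=-2.335360: f=-8.776013 → w ← -2.335360 + 0.48·(-8.776013) = -6.547846
x=1.460000, w=-6.547846: f=-18.028735 → w ← -6.547846 + 0.48·(-18.028735) = -15.201639
x=1.940000, w=-15.201639: f=-36.075245 → w ← -15.201639 + 0.48·(-36.075245) = -32.517757
x=2.420000, w=-32.517757: f=-71.273159 → w ← -32.517757 + 0.48·(-71.273159) = -66.728873
w(2.9) ≈ -66.7289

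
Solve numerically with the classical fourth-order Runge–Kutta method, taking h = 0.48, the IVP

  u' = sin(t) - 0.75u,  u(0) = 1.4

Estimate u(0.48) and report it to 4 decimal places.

1.0774

RK4: k1 = f(t_n, u_n); k2 = f(t_n + h/2, u_n + (h/2)·k1); k3 = f(t_n + h/2, u_n + (h/2)·k2); k4 = f(t_n + h, u_n + h·k3); u_{n+1} = u_n + (h/6)·(k1 + 2k2 + 2k3 + k4).
t=0.000000, u=1.400000:
  k1 = f(0.000000, 1.400000) = -1.050000
  k2 = f(0.240000, 1.148000) = -0.623297
  k3 = f(0.240000, 1.250409) = -0.700104
  k4 = f(0.480000, 1.063950) = -0.336183
  u ← 1.400000 + (0.48/6)·(k1 + 2k2 + 2k3 + k4) = 1.077361
u(0.48) ≈ 1.0774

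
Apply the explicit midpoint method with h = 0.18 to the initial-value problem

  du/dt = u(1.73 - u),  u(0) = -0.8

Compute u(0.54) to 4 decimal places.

Midpoint: k1 = f(t_n, u_n); k2 = f(t_n + h/2, u_n + (h/2)·k1); u_{n+1} = u_n + h·k2.
t=0.000000, u=-0.800000:
  k1 = f(0.000000, -0.800000) = -2.024000
  k2 = f(0.090000, -0.982160) = -2.663775
  u ← -0.800000 + 0.18·(-2.663775) = -1.279480
t=0.180000, u=-1.279480:
  k1 = f(0.180000, -1.279480) = -3.850567
  k2 = f(0.270000, -1.626031) = -5.457008
  u ← -1.279480 + 0.18·(-5.457008) = -2.261741
t=0.360000, u=-2.261741:
  k1 = f(0.360000, -2.261741) = -9.028284
  k2 = f(0.450000, -3.074287) = -14.769754
  u ← -2.261741 + 0.18·(-14.769754) = -4.920297
u(0.54) ≈ -4.9203

-4.9203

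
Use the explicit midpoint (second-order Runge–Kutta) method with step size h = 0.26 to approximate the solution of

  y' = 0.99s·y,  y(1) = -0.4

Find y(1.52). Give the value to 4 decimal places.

-0.7522

Midpoint: k1 = f(s_n, y_n); k2 = f(s_n + h/2, y_n + (h/2)·k1); y_{n+1} = y_n + h·k2.
s=1.000000, y=-0.400000:
  k1 = f(1.000000, -0.400000) = -0.396000
  k2 = f(1.130000, -0.451480) = -0.505071
  y ← -0.400000 + 0.26·(-0.505071) = -0.531318
s=1.260000, y=-0.531318:
  k1 = f(1.260000, -0.531318) = -0.662767
  k2 = f(1.390000, -0.617478) = -0.849712
  y ← -0.531318 + 0.26·(-0.849712) = -0.752243
y(1.52) ≈ -0.7522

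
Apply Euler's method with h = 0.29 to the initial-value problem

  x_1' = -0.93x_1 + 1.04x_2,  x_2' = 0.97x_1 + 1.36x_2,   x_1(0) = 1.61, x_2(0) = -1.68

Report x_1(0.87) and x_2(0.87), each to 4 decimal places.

Euler on (x_1,x_2): x_1_{n+1} = x_1_n + h·x_1', x_2_{n+1} = x_2_n + h·x_2'.
0.000000: (1.610000, -1.680000); f=(-3.244500, -0.723100) → (0.669095, -1.889699)
0.290000: (0.669095, -1.889699); f=(-2.587545, -1.920968) → (-0.081293, -2.446780)
0.580000: (-0.081293, -2.446780); f=(-2.469048, -3.406475) → (-0.797317, -3.434658)
(x_1(0.87), x_2(0.87)) ≈ (-0.7973, -3.4347)

-0.7973, -3.4347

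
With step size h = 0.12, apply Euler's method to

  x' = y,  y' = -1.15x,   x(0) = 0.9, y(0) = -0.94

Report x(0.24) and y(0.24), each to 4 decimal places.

Euler on (x,y): x_{n+1} = x_n + h·x', y_{n+1} = y_n + h·y'.
0.000000: (0.900000, -0.940000); f=(-0.940000, -1.035000) → (0.787200, -1.064200)
0.120000: (0.787200, -1.064200); f=(-1.064200, -0.905280) → (0.659496, -1.172834)
(x(0.24), y(0.24)) ≈ (0.6595, -1.1728)

0.6595, -1.1728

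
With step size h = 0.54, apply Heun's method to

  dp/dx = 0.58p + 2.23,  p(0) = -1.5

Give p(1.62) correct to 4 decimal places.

2.0828

Heun: k1 = f(x_n, p_n); k2 = f(x_n + h, p_n + h·k1); p_{n+1} = p_n + (h/2)·(k1 + k2).
x=0.000000, p=-1.500000:
  k1 = f(0.000000, -1.500000) = 1.360000
  k2 = f(0.540000, -0.765600) = 1.785952
  p ← -1.500000 + (0.54/2)·(1.360000 + 1.785952) = -0.650593
x=0.540000, p=-0.650593:
  k1 = f(0.540000, -0.650593) = 1.852656
  k2 = f(1.080000, 0.349841) = 2.432908
  p ← -0.650593 + (0.54/2)·(1.852656 + 2.432908) = 0.506509
x=1.080000, p=0.506509:
  k1 = f(1.080000, 0.506509) = 2.523775
  k2 = f(1.620000, 1.869348) = 3.314222
  p ← 0.506509 + (0.54/2)·(2.523775 + 3.314222) = 2.082769
p(1.62) ≈ 2.0828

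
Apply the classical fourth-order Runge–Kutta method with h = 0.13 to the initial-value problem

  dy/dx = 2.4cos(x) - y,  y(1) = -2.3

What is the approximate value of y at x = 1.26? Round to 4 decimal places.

-1.5424

RK4: k1 = f(x_n, y_n); k2 = f(x_n + h/2, y_n + (h/2)·k1); k3 = f(x_n + h/2, y_n + (h/2)·k2); k4 = f(x_n + h, y_n + h·k3); y_{n+1} = y_n + (h/6)·(k1 + 2k2 + 2k3 + k4).
x=1.000000, y=-2.300000:
  k1 = f(1.000000, -2.300000) = 3.596726
  k2 = f(1.065000, -2.066213) = 3.229023
  k3 = f(1.065000, -2.090114) = 3.252924
  k4 = f(1.130000, -1.877120) = 2.901103
  y ← -2.300000 + (0.13/6)·(k1 + 2k2 + 2k3 + k4) = -1.878329
x=1.130000, y=-1.878329:
  k1 = f(1.130000, -1.878329) = 2.902313
  k2 = f(1.195000, -1.689679) = 2.570511
  k3 = f(1.195000, -1.711246) = 2.592078
  k4 = f(1.260000, -1.541359) = 2.275320
  y ← -1.878329 + (0.13/6)·(k1 + 2k2 + 2k3 + k4) = -1.542435
y(1.26) ≈ -1.5424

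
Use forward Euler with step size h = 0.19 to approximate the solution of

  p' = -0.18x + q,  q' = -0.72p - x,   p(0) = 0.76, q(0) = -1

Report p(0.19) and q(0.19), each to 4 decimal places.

Euler on (p,q): p_{n+1} = p_n + h·p', q_{n+1} = q_n + h·q'.
0.000000: (0.760000, -1.000000); f=(-1.000000, -0.547200) → (0.570000, -1.103968)
(p(0.19), q(0.19)) ≈ (0.5700, -1.1040)

0.5700, -1.1040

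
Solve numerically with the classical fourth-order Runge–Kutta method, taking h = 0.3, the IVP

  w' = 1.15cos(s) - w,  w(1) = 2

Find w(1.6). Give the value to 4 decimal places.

RK4: k1 = f(s_n, w_n); k2 = f(s_n + h/2, w_n + (h/2)·k1); k3 = f(s_n + h/2, w_n + (h/2)·k2); k4 = f(s_n + h, w_n + h·k3); w_{n+1} = w_n + (h/6)·(k1 + 2k2 + 2k3 + k4).
s=1.000000, w=2.000000:
  k1 = f(1.000000, 2.000000) = -1.378652
  k2 = f(1.150000, 1.793202) = -1.323442
  k3 = f(1.150000, 1.801484) = -1.331723
  k4 = f(1.300000, 1.600483) = -1.292859
  w ← 2.000000 + (0.3/6)·(k1 + 2k2 + 2k3 + k4) = 1.600908
s=1.300000, w=1.600908:
  k1 = f(1.300000, 1.600908) = -1.293284
  k2 = f(1.450000, 1.406915) = -1.268337
  k3 = f(1.450000, 1.410657) = -1.272079
  k4 = f(1.600000, 1.219284) = -1.252864
  w ← 1.600908 + (0.3/6)·(k1 + 2k2 + 2k3 + k4) = 1.219559
w(1.6) ≈ 1.2196

1.2196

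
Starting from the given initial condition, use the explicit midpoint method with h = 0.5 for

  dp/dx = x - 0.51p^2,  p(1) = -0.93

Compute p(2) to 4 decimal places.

Midpoint: k1 = f(x_n, p_n); k2 = f(x_n + h/2, p_n + (h/2)·k1); p_{n+1} = p_n + h·k2.
x=1.000000, p=-0.930000:
  k1 = f(1.000000, -0.930000) = 0.558901
  k2 = f(1.250000, -0.790275) = 0.931488
  p ← -0.930000 + 0.5·0.931488 = -0.464256
x=1.500000, p=-0.464256:
  k1 = f(1.500000, -0.464256) = 1.390078
  k2 = f(1.750000, -0.116737) = 1.743050
  p ← -0.464256 + 0.5·1.743050 = 0.407269
p(2) ≈ 0.4073

0.4073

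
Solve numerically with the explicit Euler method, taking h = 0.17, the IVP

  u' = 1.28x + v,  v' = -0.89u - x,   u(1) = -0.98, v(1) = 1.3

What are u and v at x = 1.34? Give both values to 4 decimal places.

Euler on (u,v): u_{n+1} = u_n + h·u', v_{n+1} = v_n + h·v'.
1.000000: (-0.980000, 1.300000); f=(2.580000, -0.127800) → (-0.541400, 1.278274)
1.170000: (-0.541400, 1.278274); f=(2.775874, -0.688154) → (-0.069501, 1.161288)
(u(1.34), v(1.34)) ≈ (-0.0695, 1.1613)

-0.0695, 1.1613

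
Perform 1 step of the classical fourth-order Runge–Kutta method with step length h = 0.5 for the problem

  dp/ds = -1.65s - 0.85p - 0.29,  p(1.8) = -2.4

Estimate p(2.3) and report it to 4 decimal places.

-3.0769

RK4: k1 = f(s_n, p_n); k2 = f(s_n + h/2, p_n + (h/2)·k1); k3 = f(s_n + h/2, p_n + (h/2)·k2); k4 = f(s_n + h, p_n + h·k3); p_{n+1} = p_n + (h/6)·(k1 + 2k2 + 2k3 + k4).
s=1.800000, p=-2.400000:
  k1 = f(1.800000, -2.400000) = -1.220000
  k2 = f(2.050000, -2.705000) = -1.373250
  k3 = f(2.050000, -2.743313) = -1.340684
  k4 = f(2.300000, -3.070342) = -1.475209
  p ← -2.400000 + (0.5/6)·(k1 + 2k2 + 2k3 + k4) = -3.076923
p(2.3) ≈ -3.0769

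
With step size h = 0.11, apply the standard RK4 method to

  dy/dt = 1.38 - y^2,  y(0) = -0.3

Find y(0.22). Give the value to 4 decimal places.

RK4: k1 = f(t_n, y_n); k2 = f(t_n + h/2, y_n + (h/2)·k1); k3 = f(t_n + h/2, y_n + (h/2)·k2); k4 = f(t_n + h, y_n + h·k3); y_{n+1} = y_n + (h/6)·(k1 + 2k2 + 2k3 + k4).
t=0.000000, y=-0.300000:
  k1 = f(0.000000, -0.300000) = 1.290000
  k2 = f(0.055000, -0.229050) = 1.327536
  k3 = f(0.055000, -0.226986) = 1.328478
  k4 = f(0.110000, -0.153867) = 1.356325
  y ← -0.300000 + (0.11/6)·(k1 + 2k2 + 2k3 + k4) = -0.154097
t=0.110000, y=-0.154097:
  k1 = f(0.110000, -0.154097) = 1.356254
  k2 = f(0.165000, -0.079503) = 1.373679
  k3 = f(0.165000, -0.078545) = 1.373831
  k4 = f(0.220000, -0.002975) = 1.379991
  y ← -0.154097 + (0.11/6)·(k1 + 2k2 + 2k3 + k4) = -0.003190
y(0.22) ≈ -0.0032

-0.0032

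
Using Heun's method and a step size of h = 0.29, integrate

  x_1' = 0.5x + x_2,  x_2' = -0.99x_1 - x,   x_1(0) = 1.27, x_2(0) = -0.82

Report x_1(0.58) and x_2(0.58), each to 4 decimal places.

0.6638, -1.5623

Heun on (x_1,x_2): k1 = f(x_n, state_n); k2 = f(x_n + h, state_n + h·k1); state_{n+1} = state_n + (h/2)·(k1 + k2).
0.000000: (1.270000, -0.820000)
  k1 = (-0.820000, -1.257300)
  predictor → (1.032200, -1.184617)
  k2 = (-1.039617, -1.311878)
  → (1.000356, -1.192531)
0.290000: (1.000356, -1.192531)
  k1 = (-1.047531, -1.280352)
  predictor → (0.696572, -1.563833)
  k2 = (-1.273833, -1.269606)
  → (0.663758, -1.562275)
(x_1(0.58), x_2(0.58)) ≈ (0.6638, -1.5623)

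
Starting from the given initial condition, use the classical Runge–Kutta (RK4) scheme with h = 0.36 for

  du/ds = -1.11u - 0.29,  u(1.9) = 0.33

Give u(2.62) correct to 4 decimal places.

0.0047

RK4: k1 = f(s_n, u_n); k2 = f(s_n + h/2, u_n + (h/2)·k1); k3 = f(s_n + h/2, u_n + (h/2)·k2); k4 = f(s_n + h, u_n + h·k3); u_{n+1} = u_n + (h/6)·(k1 + 2k2 + 2k3 + k4).
s=1.900000, u=0.330000:
  k1 = f(1.900000, 0.330000) = -0.656300
  k2 = f(2.080000, 0.211866) = -0.525171
  k3 = f(2.080000, 0.235469) = -0.551371
  k4 = f(2.260000, 0.131507) = -0.435972
  u ← 0.330000 + (0.36/6)·(k1 + 2k2 + 2k3 + k4) = 0.135279
s=2.260000, u=0.135279:
  k1 = f(2.260000, 0.135279) = -0.440159
  k2 = f(2.440000, 0.056050) = -0.352215
  k3 = f(2.440000, 0.071880) = -0.369787
  k4 = f(2.620000, 0.002155) = -0.292393
  u ← 0.135279 + (0.36/6)·(k1 + 2k2 + 2k3 + k4) = 0.004685
u(2.62) ≈ 0.0047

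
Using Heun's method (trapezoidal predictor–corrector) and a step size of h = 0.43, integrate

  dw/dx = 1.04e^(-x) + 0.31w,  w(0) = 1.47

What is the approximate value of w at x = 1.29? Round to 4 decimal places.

Heun: k1 = f(x_n, w_n); k2 = f(x_n + h, w_n + h·k1); w_{n+1} = w_n + (h/2)·(k1 + k2).
x=0.000000, w=1.470000:
  k1 = f(0.000000, 1.470000) = 1.495700
  k2 = f(0.430000, 2.113151) = 1.331606
  w ← 1.470000 + (0.43/2)·(1.495700 + 1.331606) = 2.077871
x=0.430000, w=2.077871:
  k1 = f(0.430000, 2.077871) = 1.320669
  k2 = f(0.860000, 2.645759) = 1.260274
  w ← 2.077871 + (0.43/2)·(1.320669 + 1.260274) = 2.632774
x=0.860000, w=2.632774:
  k1 = f(0.860000, 2.632774) = 1.256248
  k2 = f(1.290000, 3.172960) = 1.269899
  w ← 2.632774 + (0.43/2)·(1.256248 + 1.269899) = 3.175895
w(1.29) ≈ 3.1759

3.1759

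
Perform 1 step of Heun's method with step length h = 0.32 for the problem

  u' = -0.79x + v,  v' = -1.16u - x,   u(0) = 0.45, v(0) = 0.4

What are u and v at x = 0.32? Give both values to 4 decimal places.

Heun on (u,v): k1 = f(x_n, state_n); k2 = f(x_n + h, state_n + h·k1); state_{n+1} = state_n + (h/2)·(k1 + k2).
0.000000: (0.450000, 0.400000)
  k1 = (0.400000, -0.522000)
  predictor → (0.578000, 0.232960)
  k2 = (-0.019840, -0.990480)
  → (0.510826, 0.158003)
(u(0.32), v(0.32)) ≈ (0.5108, 0.1580)

0.5108, 0.1580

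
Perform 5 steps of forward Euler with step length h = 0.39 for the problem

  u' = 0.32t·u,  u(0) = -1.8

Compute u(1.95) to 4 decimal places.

Euler: u_{n+1} = u_n + h·f(t_n, u_n).
t=0.000000, u=-1.800000: f=0.000000 → u ← -1.800000 + 0.39·0.000000 = -1.800000
t=0.390000, u=-1.800000: f=-0.224640 → u ← -1.800000 + 0.39·(-0.224640) = -1.887610
t=0.780000, u=-1.887610: f=-0.471147 → u ← -1.887610 + 0.39·(-0.471147) = -2.071357
t=1.170000, u=-2.071357: f=-0.775516 → u ← -2.071357 + 0.39·(-0.775516) = -2.373808
t=1.560000, u=-2.373808: f=-1.185005 → u ← -2.373808 + 0.39·(-1.185005) = -2.835960
u(1.95) ≈ -2.8360

-2.8360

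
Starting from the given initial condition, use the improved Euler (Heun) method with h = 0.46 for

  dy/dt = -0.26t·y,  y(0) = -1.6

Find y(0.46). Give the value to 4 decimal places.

-1.5560

Heun: k1 = f(t_n, y_n); k2 = f(t_n + h, y_n + h·k1); y_{n+1} = y_n + (h/2)·(k1 + k2).
t=0.000000, y=-1.600000:
  k1 = f(0.000000, -1.600000) = 0.000000
  k2 = f(0.460000, -1.600000) = 0.191360
  y ← -1.600000 + (0.46/2)·(0.000000 + 0.191360) = -1.555987
y(0.46) ≈ -1.5560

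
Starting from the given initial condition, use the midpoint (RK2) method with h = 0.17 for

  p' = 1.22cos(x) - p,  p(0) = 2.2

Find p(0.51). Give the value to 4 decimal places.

Midpoint: k1 = f(x_n, p_n); k2 = f(x_n + h/2, p_n + (h/2)·k1); p_{n+1} = p_n + h·k2.
x=0.000000, p=2.200000:
  k1 = f(0.000000, 2.200000) = -0.980000
  k2 = f(0.085000, 2.116700) = -0.901105
  p ← 2.200000 + 0.17·(-0.901105) = 2.046812
x=0.170000, p=2.046812:
  k1 = f(0.170000, 2.046812) = -0.844399
  k2 = f(0.255000, 1.975038) = -0.794489
  p ← 2.046812 + 0.17·(-0.794489) = 1.911749
x=0.340000, p=1.911749:
  k1 = f(0.340000, 1.911749) = -0.761588
  k2 = f(0.425000, 1.847014) = -0.735547
  p ← 1.911749 + 0.17·(-0.735547) = 1.786706
p(0.51) ≈ 1.7867

1.7867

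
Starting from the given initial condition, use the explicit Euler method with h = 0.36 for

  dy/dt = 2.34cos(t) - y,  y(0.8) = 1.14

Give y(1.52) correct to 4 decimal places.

Euler: y_{n+1} = y_n + h·f(t_n, y_n).
t=0.800000, y=1.140000: f=0.490294 → y ← 1.140000 + 0.36·0.490294 = 1.316506
t=1.160000, y=1.316506: f=-0.382051 → y ← 1.316506 + 0.36·(-0.382051) = 1.178967
y(1.52) ≈ 1.1790

1.1790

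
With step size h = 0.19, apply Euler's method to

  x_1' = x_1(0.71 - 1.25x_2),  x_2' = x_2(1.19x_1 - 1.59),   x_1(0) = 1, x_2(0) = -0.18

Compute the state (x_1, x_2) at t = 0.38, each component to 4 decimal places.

Euler on (x_1,x_2): x_1_{n+1} = x_1_n + h·x_1', x_2_{n+1} = x_2_n + h·x_2'.
0.000000: (1.000000, -0.180000); f=(0.935000, 0.072000) → (1.177650, -0.166320)
0.190000: (1.177650, -0.166320); f=(1.080965, 0.031367) → (1.383033, -0.160360)
(x_1(0.38), x_2(0.38)) ≈ (1.3830, -0.1604)

1.3830, -0.1604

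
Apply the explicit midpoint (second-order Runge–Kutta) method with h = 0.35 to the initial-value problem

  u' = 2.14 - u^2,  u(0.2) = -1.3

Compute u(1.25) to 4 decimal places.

Midpoint: k1 = f(s_n, u_n); k2 = f(s_n + h/2, u_n + (h/2)·k1); u_{n+1} = u_n + h·k2.
s=0.200000, u=-1.300000:
  k1 = f(0.200000, -1.300000) = 0.450000
  k2 = f(0.375000, -1.221250) = 0.648548
  u ← -1.300000 + 0.35·0.648548 = -1.073008
s=0.550000, u=-1.073008:
  k1 = f(0.550000, -1.073008) = 0.988654
  k2 = f(0.725000, -0.899994) = 1.330011
  u ← -1.073008 + 0.35·1.330011 = -0.607504
s=0.900000, u=-0.607504:
  k1 = f(0.900000, -0.607504) = 1.770939
  k2 = f(1.075000, -0.297590) = 2.051440
  u ← -0.607504 + 0.35·2.051440 = 0.110500
u(1.25) ≈ 0.1105

0.1105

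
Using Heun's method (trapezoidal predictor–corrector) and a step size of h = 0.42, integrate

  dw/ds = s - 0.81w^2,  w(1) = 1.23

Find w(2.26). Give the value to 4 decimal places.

Heun: k1 = f(s_n, w_n); k2 = f(s_n + h, w_n + h·k1); w_{n+1} = w_n + (h/2)·(k1 + k2).
s=1.000000, w=1.230000:
  k1 = f(1.000000, 1.230000) = -0.225449
  k2 = f(1.420000, 1.135311) = 0.375965
  w ← 1.230000 + (0.42/2)·(-0.225449 + 0.375965) = 1.261608
s=1.420000, w=1.261608:
  k1 = f(1.420000, 1.261608) = 0.130759
  k2 = f(1.840000, 1.316527) = 0.436073
  w ← 1.261608 + (0.42/2)·(0.130759 + 0.436073) = 1.380643
s=1.840000, w=1.380643:
  k1 = f(1.840000, 1.380643) = 0.295998
  k2 = f(2.260000, 1.504962) = 0.425422
  w ← 1.380643 + (0.42/2)·(0.295998 + 0.425422) = 1.532141
w(2.26) ≈ 1.5321

1.5321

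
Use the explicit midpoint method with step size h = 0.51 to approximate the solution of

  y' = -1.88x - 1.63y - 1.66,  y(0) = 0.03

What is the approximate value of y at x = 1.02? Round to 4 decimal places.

Midpoint: k1 = f(x_n, y_n); k2 = f(x_n + h/2, y_n + (h/2)·k1); y_{n+1} = y_n + h·k2.
x=0.000000, y=0.030000:
  k1 = f(0.000000, 0.030000) = -1.708900
  k2 = f(0.255000, -0.405770) = -1.477996
  y ← 0.030000 + 0.51·(-1.477996) = -0.723778
x=0.510000, y=-0.723778:
  k1 = f(0.510000, -0.723778) = -1.439042
  k2 = f(0.765000, -1.090734) = -1.320304
  y ← -0.723778 + 0.51·(-1.320304) = -1.397133
y(1.02) ≈ -1.3971

-1.3971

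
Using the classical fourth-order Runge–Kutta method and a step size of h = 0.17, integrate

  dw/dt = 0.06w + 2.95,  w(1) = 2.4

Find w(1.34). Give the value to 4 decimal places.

3.4628

RK4: k1 = f(t_n, w_n); k2 = f(t_n + h/2, w_n + (h/2)·k1); k3 = f(t_n + h/2, w_n + (h/2)·k2); k4 = f(t_n + h, w_n + h·k3); w_{n+1} = w_n + (h/6)·(k1 + 2k2 + 2k3 + k4).
t=1.000000, w=2.400000:
  k1 = f(1.000000, 2.400000) = 3.094000
  k2 = f(1.085000, 2.662990) = 3.109779
  k3 = f(1.085000, 2.664331) = 3.109860
  k4 = f(1.170000, 2.928676) = 3.125721
  w ← 2.400000 + (0.17/6)·(k1 + 2k2 + 2k3 + k4) = 2.928672
t=1.170000, w=2.928672:
  k1 = f(1.170000, 2.928672) = 3.125720
  k2 = f(1.255000, 3.194358) = 3.141661
  k3 = f(1.255000, 3.195713) = 3.141743
  k4 = f(1.340000, 3.462768) = 3.157766
  w ← 2.928672 + (0.17/6)·(k1 + 2k2 + 2k3 + k4) = 3.462763
w(1.34) ≈ 3.4628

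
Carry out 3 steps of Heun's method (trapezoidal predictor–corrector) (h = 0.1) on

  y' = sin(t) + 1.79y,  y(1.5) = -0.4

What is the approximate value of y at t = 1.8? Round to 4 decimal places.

Heun: k1 = f(t_n, y_n); k2 = f(t_n + h, y_n + h·k1); y_{n+1} = y_n + (h/2)·(k1 + k2).
t=1.500000, y=-0.400000:
  k1 = f(1.500000, -0.400000) = 0.281495
  k2 = f(1.600000, -0.371851) = 0.333961
  y ← -0.400000 + (0.1/2)·(0.281495 + 0.333961) = -0.369227
t=1.600000, y=-0.369227:
  k1 = f(1.600000, -0.369227) = 0.338657
  k2 = f(1.700000, -0.335361) = 0.391368
  y ← -0.369227 + (0.1/2)·(0.338657 + 0.391368) = -0.332726
t=1.700000, y=-0.332726:
  k1 = f(1.700000, -0.332726) = 0.396085
  k2 = f(1.800000, -0.293117) = 0.449167
  y ← -0.332726 + (0.1/2)·(0.396085 + 0.449167) = -0.290463
y(1.8) ≈ -0.2905

-0.2905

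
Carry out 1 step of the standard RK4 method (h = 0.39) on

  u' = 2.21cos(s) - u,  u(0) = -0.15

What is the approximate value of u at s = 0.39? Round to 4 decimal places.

0.5922

RK4: k1 = f(s_n, u_n); k2 = f(s_n + h/2, u_n + (h/2)·k1); k3 = f(s_n + h/2, u_n + (h/2)·k2); k4 = f(s_n + h, u_n + h·k3); u_{n+1} = u_n + (h/6)·(k1 + 2k2 + 2k3 + k4).
s=0.000000, u=-0.150000:
  k1 = f(0.000000, -0.150000) = 2.360000
  k2 = f(0.195000, 0.310200) = 1.857915
  k3 = f(0.195000, 0.212293) = 1.955822
  k4 = f(0.390000, 0.612771) = 1.431278
  u ← -0.150000 + (0.39/6)·(k1 + 2k2 + 2k3 + k4) = 0.592219
u(0.39) ≈ 0.5922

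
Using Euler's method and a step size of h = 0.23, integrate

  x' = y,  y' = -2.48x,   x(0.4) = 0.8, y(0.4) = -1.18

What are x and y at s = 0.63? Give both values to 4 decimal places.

0.5286, -1.6363

Euler on (x,y): x_{n+1} = x_n + h·x', y_{n+1} = y_n + h·y'.
0.400000: (0.800000, -1.180000); f=(-1.180000, -1.984000) → (0.528600, -1.636320)
(x(0.63), y(0.63)) ≈ (0.5286, -1.6363)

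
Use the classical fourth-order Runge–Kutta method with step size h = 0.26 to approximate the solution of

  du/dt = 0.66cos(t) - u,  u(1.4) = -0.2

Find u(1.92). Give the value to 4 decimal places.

-0.1484

RK4: k1 = f(t_n, u_n); k2 = f(t_n + h/2, u_n + (h/2)·k1); k3 = f(t_n + h/2, u_n + (h/2)·k2); k4 = f(t_n + h, u_n + h·k3); u_{n+1} = u_n + (h/6)·(k1 + 2k2 + 2k3 + k4).
t=1.400000, u=-0.200000:
  k1 = f(1.400000, -0.200000) = 0.312178
  k2 = f(1.530000, -0.159417) = 0.186335
  k3 = f(1.530000, -0.175776) = 0.202695
  k4 = f(1.660000, -0.147299) = 0.088503
  u ← -0.200000 + (0.26/6)·(k1 + 2k2 + 2k3 + k4) = -0.148921
t=1.660000, u=-0.148921:
  k1 = f(1.660000, -0.148921) = 0.090125
  k2 = f(1.790000, -0.137205) = -0.006314
  k3 = f(1.790000, -0.149742) = 0.006223
  k4 = f(1.920000, -0.147303) = -0.078516
  u ← -0.148921 + (0.26/6)·(k1 + 2k2 + 2k3 + k4) = -0.148426
u(1.92) ≈ -0.1484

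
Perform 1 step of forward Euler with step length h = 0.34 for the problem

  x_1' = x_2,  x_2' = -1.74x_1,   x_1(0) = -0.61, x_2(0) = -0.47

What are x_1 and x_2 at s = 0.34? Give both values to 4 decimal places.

Euler on (x_1,x_2): x_1_{n+1} = x_1_n + h·x_1', x_2_{n+1} = x_2_n + h·x_2'.
0.000000: (-0.610000, -0.470000); f=(-0.470000, 1.061400) → (-0.769800, -0.109124)
(x_1(0.34), x_2(0.34)) ≈ (-0.7698, -0.1091)

-0.7698, -0.1091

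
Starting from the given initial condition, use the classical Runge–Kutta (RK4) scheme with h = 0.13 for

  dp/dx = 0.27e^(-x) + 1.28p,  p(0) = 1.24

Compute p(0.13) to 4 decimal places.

1.5004

RK4: k1 = f(x_n, p_n); k2 = f(x_n + h/2, p_n + (h/2)·k1); k3 = f(x_n + h/2, p_n + (h/2)·k2); k4 = f(x_n + h, p_n + h·k3); p_{n+1} = p_n + (h/6)·(k1 + 2k2 + 2k3 + k4).
x=0.000000, p=1.240000:
  k1 = f(0.000000, 1.240000) = 1.857200
  k2 = f(0.065000, 1.360718) = 1.994727
  k3 = f(0.065000, 1.369657) = 2.006170
  k4 = f(0.130000, 1.500802) = 2.158112
  p ← 1.240000 + (0.13/6)·(k1 + 2k2 + 2k3 + k4) = 1.500371
p(0.13) ≈ 1.5004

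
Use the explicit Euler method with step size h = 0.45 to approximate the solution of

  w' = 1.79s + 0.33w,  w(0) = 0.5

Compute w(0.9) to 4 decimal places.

Euler: w_{n+1} = w_n + h·f(s_n, w_n).
s=0.000000, w=0.500000: f=0.165000 → w ← 0.500000 + 0.45·0.165000 = 0.574250
s=0.450000, w=0.574250: f=0.995003 → w ← 0.574250 + 0.45·0.995003 = 1.022001
w(0.9) ≈ 1.0220

1.0220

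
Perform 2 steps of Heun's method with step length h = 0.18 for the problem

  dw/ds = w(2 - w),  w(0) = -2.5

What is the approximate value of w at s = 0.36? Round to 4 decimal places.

-34.3612

Heun: k1 = f(s_n, w_n); k2 = f(s_n + h, w_n + h·k1); w_{n+1} = w_n + (h/2)·(k1 + k2).
s=0.000000, w=-2.500000:
  k1 = f(0.000000, -2.500000) = -11.250000
  k2 = f(0.180000, -4.525000) = -29.525625
  w ← -2.500000 + (0.18/2)·(-11.250000 + (-29.525625)) = -6.169806
s=0.180000, w=-6.169806:
  k1 = f(0.180000, -6.169806) = -50.406122
  k2 = f(0.360000, -15.242908) = -262.832065
  w ← -6.169806 + (0.18/2)·(-50.406122 + (-262.832065)) = -34.361243
w(0.36) ≈ -34.3612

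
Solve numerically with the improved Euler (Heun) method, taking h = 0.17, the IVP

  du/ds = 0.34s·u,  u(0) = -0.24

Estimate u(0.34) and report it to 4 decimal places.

Heun: k1 = f(s_n, u_n); k2 = f(s_n + h, u_n + h·k1); u_{n+1} = u_n + (h/2)·(k1 + k2).
s=0.000000, u=-0.240000:
  k1 = f(0.000000, -0.240000) = 0.000000
  k2 = f(0.170000, -0.240000) = -0.013872
  u ← -0.240000 + (0.17/2)·(0.000000 + (-0.013872)) = -0.241179
s=0.170000, u=-0.241179:
  k1 = f(0.170000, -0.241179) = -0.013940
  k2 = f(0.340000, -0.243549) = -0.028154
  u ← -0.241179 + (0.17/2)·(-0.013940 + (-0.028154)) = -0.244757
u(0.34) ≈ -0.2448

-0.2448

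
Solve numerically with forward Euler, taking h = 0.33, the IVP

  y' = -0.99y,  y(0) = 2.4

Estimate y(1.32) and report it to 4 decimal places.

0.4932

Euler: y_{n+1} = y_n + h·f(t_n, y_n).
t=0.000000, y=2.400000: f=-2.376000 → y ← 2.400000 + 0.33·(-2.376000) = 1.615920
t=0.330000, y=1.615920: f=-1.599761 → y ← 1.615920 + 0.33·(-1.599761) = 1.087999
t=0.660000, y=1.087999: f=-1.077119 → y ← 1.087999 + 0.33·(-1.077119) = 0.732550
t=0.990000, y=0.732550: f=-0.725224 → y ← 0.732550 + 0.33·(-0.725224) = 0.493226
y(1.32) ≈ 0.4932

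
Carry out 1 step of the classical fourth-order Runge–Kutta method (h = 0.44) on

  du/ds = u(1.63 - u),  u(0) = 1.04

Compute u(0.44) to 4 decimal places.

RK4: k1 = f(s_n, u_n); k2 = f(s_n + h/2, u_n + (h/2)·k1); k3 = f(s_n + h/2, u_n + (h/2)·k2); k4 = f(s_n + h, u_n + h·k3); u_{n+1} = u_n + (h/6)·(k1 + 2k2 + 2k3 + k4).
s=0.000000, u=1.040000:
  k1 = f(0.000000, 1.040000) = 0.613600
  k2 = f(0.220000, 1.174992) = 0.534631
  k3 = f(0.220000, 1.157619) = 0.546837
  k4 = f(0.440000, 1.280608) = 0.447434
  u ← 1.040000 + (0.44/6)·(k1 + 2k2 + 2k3 + k4) = 1.276424
u(0.44) ≈ 1.2764

1.2764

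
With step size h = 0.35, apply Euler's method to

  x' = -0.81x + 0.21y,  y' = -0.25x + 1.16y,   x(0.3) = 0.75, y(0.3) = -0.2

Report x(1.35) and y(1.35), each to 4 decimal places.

Euler on (x,y): x_{n+1} = x_n + h·x', y_{n+1} = y_n + h·y'.
0.300000: (0.750000, -0.200000); f=(-0.649500, -0.419500) → (0.522675, -0.346825)
0.650000: (0.522675, -0.346825); f=(-0.496200, -0.532986) → (0.349005, -0.533370)
1.000000: (0.349005, -0.533370); f=(-0.394702, -0.705960) → (0.210859, -0.780456)
(x(1.35), y(1.35)) ≈ (0.2109, -0.7805)

0.2109, -0.7805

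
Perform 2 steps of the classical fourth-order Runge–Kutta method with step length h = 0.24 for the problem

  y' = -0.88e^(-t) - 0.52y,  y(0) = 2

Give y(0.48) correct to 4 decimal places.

1.2643

RK4: k1 = f(t_n, y_n); k2 = f(t_n + h/2, y_n + (h/2)·k1); k3 = f(t_n + h/2, y_n + (h/2)·k2); k4 = f(t_n + h, y_n + h·k3); y_{n+1} = y_n + (h/6)·(k1 + 2k2 + 2k3 + k4).
t=0.000000, y=2.000000:
  k1 = f(0.000000, 2.000000) = -1.920000
  k2 = f(0.120000, 1.769600) = -1.700682
  k3 = f(0.120000, 1.795918) = -1.714367
  k4 = f(0.240000, 1.588552) = -1.518279
  y ← 2.000000 + (0.24/6)·(k1 + 2k2 + 2k3 + k4) = 1.589265
t=0.240000, y=1.589265:
  k1 = f(0.240000, 1.589265) = -1.518650
  k2 = f(0.360000, 1.407027) = -1.345609
  k3 = f(0.360000, 1.427792) = -1.356407
  k4 = f(0.480000, 1.263727) = -1.201668
  y ← 1.589265 + (0.24/6)·(k1 + 2k2 + 2k3 + k4) = 1.264291
y(0.48) ≈ 1.2643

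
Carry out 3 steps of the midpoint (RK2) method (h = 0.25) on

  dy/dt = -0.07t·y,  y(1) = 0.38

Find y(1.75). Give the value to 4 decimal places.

0.3535

Midpoint: k1 = f(t_n, y_n); k2 = f(t_n + h/2, y_n + (h/2)·k1); y_{n+1} = y_n + h·k2.
t=1.000000, y=0.380000:
  k1 = f(1.000000, 0.380000) = -0.026600
  k2 = f(1.125000, 0.376675) = -0.029663
  y ← 0.380000 + 0.25·(-0.029663) = 0.372584
t=1.250000, y=0.372584:
  k1 = f(1.250000, 0.372584) = -0.032601
  k2 = f(1.375000, 0.368509) = -0.035469
  y ← 0.372584 + 0.25·(-0.035469) = 0.363717
t=1.500000, y=0.363717:
  k1 = f(1.500000, 0.363717) = -0.038190
  k2 = f(1.625000, 0.358943) = -0.040830
  y ← 0.363717 + 0.25·(-0.040830) = 0.353510
y(1.75) ≈ 0.3535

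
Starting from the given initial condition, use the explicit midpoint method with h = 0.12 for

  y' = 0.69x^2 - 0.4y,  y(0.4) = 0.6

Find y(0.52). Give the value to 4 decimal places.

Midpoint: k1 = f(x_n, y_n); k2 = f(x_n + h/2, y_n + (h/2)·k1); y_{n+1} = y_n + h·k2.
x=0.400000, y=0.600000:
  k1 = f(0.400000, 0.600000) = -0.129600
  k2 = f(0.460000, 0.592224) = -0.090886
  y ← 0.600000 + 0.12·(-0.090886) = 0.589094
y(0.52) ≈ 0.5891

0.5891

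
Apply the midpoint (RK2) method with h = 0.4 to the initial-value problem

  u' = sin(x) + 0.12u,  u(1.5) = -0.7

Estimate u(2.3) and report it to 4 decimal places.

0.0101

Midpoint: k1 = f(x_n, u_n); k2 = f(x_n + h/2, u_n + (h/2)·k1); u_{n+1} = u_n + h·k2.
x=1.500000, u=-0.700000:
  k1 = f(1.500000, -0.700000) = 0.913495
  k2 = f(1.700000, -0.517301) = 0.929589
  u ← -0.700000 + 0.4·0.929589 = -0.328165
x=1.900000, u=-0.328165:
  k1 = f(1.900000, -0.328165) = 0.906920
  k2 = f(2.100000, -0.146780) = 0.845596
  u ← -0.328165 + 0.4·0.845596 = 0.010074
u(2.3) ≈ 0.0101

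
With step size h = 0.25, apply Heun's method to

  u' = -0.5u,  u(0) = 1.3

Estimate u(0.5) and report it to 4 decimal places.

1.0132

Heun: k1 = f(t_n, u_n); k2 = f(t_n + h, u_n + h·k1); u_{n+1} = u_n + (h/2)·(k1 + k2).
t=0.000000, u=1.300000:
  k1 = f(0.000000, 1.300000) = -0.650000
  k2 = f(0.250000, 1.137500) = -0.568750
  u ← 1.300000 + (0.25/2)·(-0.650000 + (-0.568750)) = 1.147656
t=0.250000, u=1.147656:
  k1 = f(0.250000, 1.147656) = -0.573828
  k2 = f(0.500000, 1.004199) = -0.502100
  u ← 1.147656 + (0.25/2)·(-0.573828 + (-0.502100)) = 1.013165
u(0.5) ≈ 1.0132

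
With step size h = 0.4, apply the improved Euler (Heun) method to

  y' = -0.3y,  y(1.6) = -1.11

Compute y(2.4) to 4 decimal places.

Heun: k1 = f(t_n, y_n); k2 = f(t_n + h, y_n + h·k1); y_{n+1} = y_n + (h/2)·(k1 + k2).
t=1.600000, y=-1.110000:
  k1 = f(1.600000, -1.110000) = 0.333000
  k2 = f(2.000000, -0.976800) = 0.293040
  y ← -1.110000 + (0.4/2)·(0.333000 + 0.293040) = -0.984792
t=2.000000, y=-0.984792:
  k1 = f(2.000000, -0.984792) = 0.295438
  k2 = f(2.400000, -0.866617) = 0.259985
  y ← -0.984792 + (0.4/2)·(0.295438 + 0.259985) = -0.873707
y(2.4) ≈ -0.8737

-0.8737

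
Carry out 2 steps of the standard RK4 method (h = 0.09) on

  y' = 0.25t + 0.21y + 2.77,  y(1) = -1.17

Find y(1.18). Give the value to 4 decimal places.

-0.6570

RK4: k1 = f(t_n, y_n); k2 = f(t_n + h/2, y_n + (h/2)·k1); k3 = f(t_n + h/2, y_n + (h/2)·k2); k4 = f(t_n + h, y_n + h·k3); y_{n+1} = y_n + (h/6)·(k1 + 2k2 + 2k3 + k4).
t=1.000000, y=-1.170000:
  k1 = f(1.000000, -1.170000) = 2.774300
  k2 = f(1.045000, -1.045156) = 2.811767
  k3 = f(1.045000, -1.043470) = 2.812121
  k4 = f(1.090000, -0.916909) = 2.849949
  y ← -1.170000 + (0.09/6)·(k1 + 2k2 + 2k3 + k4) = -0.916920
t=1.090000, y=-0.916920:
  k1 = f(1.090000, -0.916920) = 2.849947
  k2 = f(1.135000, -0.788672) = 2.888129
  k3 = f(1.135000, -0.786954) = 2.888490
  k4 = f(1.180000, -0.656956) = 2.927039
  y ← -0.916920 + (0.09/6)·(k1 + 2k2 + 2k3 + k4) = -0.656966
y(1.18) ≈ -0.6570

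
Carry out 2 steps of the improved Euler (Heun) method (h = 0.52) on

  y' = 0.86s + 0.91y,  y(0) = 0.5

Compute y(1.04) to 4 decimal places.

1.8445

Heun: k1 = f(s_n, y_n); k2 = f(s_n + h, y_n + h·k1); y_{n+1} = y_n + (h/2)·(k1 + k2).
s=0.000000, y=0.500000:
  k1 = f(0.000000, 0.500000) = 0.455000
  k2 = f(0.520000, 0.736600) = 1.117506
  y ← 0.500000 + (0.52/2)·(0.455000 + 1.117506) = 0.908852
s=0.520000, y=0.908852:
  k1 = f(0.520000, 0.908852) = 1.274255
  k2 = f(1.040000, 1.571464) = 2.324432
  y ← 0.908852 + (0.52/2)·(1.274255 + 2.324432) = 1.844510
y(1.04) ≈ 1.8445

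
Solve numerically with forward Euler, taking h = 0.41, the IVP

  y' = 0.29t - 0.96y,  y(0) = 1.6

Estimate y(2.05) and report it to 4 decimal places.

Euler: y_{n+1} = y_n + h·f(t_n, y_n).
t=0.000000, y=1.600000: f=-1.536000 → y ← 1.600000 + 0.41·(-1.536000) = 0.970240
t=0.410000, y=0.970240: f=-0.812530 → y ← 0.970240 + 0.41·(-0.812530) = 0.637103
t=0.820000, y=0.637103: f=-0.373818 → y ← 0.637103 + 0.41·(-0.373818) = 0.483837
t=1.230000, y=0.483837: f=-0.107783 → y ← 0.483837 + 0.41·(-0.107783) = 0.439646
t=1.640000, y=0.439646: f=0.053540 → y ← 0.439646 + 0.41·0.053540 = 0.461597
y(2.05) ≈ 0.4616

0.4616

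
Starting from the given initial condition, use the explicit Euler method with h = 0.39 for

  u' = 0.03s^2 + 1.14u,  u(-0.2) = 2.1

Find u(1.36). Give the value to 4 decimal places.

Euler: u_{n+1} = u_n + h·f(s_n, u_n).
s=-0.200000, u=2.100000: f=2.395200 → u ← 2.100000 + 0.39·2.395200 = 3.034128
s=0.190000, u=3.034128: f=3.459989 → u ← 3.034128 + 0.39·3.459989 = 4.383524
s=0.580000, u=4.383524: f=5.007309 → u ← 4.383524 + 0.39·5.007309 = 6.336374
s=0.970000, u=6.336374: f=7.251694 → u ← 6.336374 + 0.39·7.251694 = 9.164535
u(1.36) ≈ 9.1645

9.1645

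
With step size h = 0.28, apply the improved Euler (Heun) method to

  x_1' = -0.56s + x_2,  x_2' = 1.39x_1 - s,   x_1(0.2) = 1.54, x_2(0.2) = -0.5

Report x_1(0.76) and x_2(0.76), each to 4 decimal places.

Heun on (x_1,x_2): k1 = f(s_n, state_n); k2 = f(s_n + h, state_n + h·k1); state_{n+1} = state_n + (h/2)·(k1 + k2).
0.200000: (1.540000, -0.500000)
  k1 = (-0.612000, 1.940600)
  predictor → (1.368640, 0.043368)
  k2 = (-0.225432, 1.422410)
  → (1.422760, -0.029179)
0.480000: (1.422760, -0.029179)
  k1 = (-0.297979, 1.497636)
  predictor → (1.339325, 0.390159)
  k2 = (-0.035441, 1.101662)
  → (1.376081, 0.334723)
(x_1(0.76), x_2(0.76)) ≈ (1.3761, 0.3347)

1.3761, 0.3347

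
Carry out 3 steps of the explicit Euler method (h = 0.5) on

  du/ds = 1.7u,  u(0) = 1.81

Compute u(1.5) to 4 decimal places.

Euler: u_{n+1} = u_n + h·f(s_n, u_n).
s=0.000000, u=1.810000: f=3.077000 → u ← 1.810000 + 0.5·3.077000 = 3.348500
s=0.500000, u=3.348500: f=5.692450 → u ← 3.348500 + 0.5·5.692450 = 6.194725
s=1.000000, u=6.194725: f=10.531033 → u ← 6.194725 + 0.5·10.531033 = 11.460241
u(1.5) ≈ 11.4602

11.4602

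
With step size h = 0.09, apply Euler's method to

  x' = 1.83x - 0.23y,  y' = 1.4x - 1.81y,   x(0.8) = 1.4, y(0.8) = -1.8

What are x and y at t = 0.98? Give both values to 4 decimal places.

1.9701, -0.9035

Euler on (x,y): x_{n+1} = x_n + h·x', y_{n+1} = y_n + h·y'.
0.800000: (1.400000, -1.800000); f=(2.976000, 5.218000) → (1.667840, -1.330380)
0.890000: (1.667840, -1.330380); f=(3.358135, 4.742964) → (1.970072, -0.903513)
(x(0.98), y(0.98)) ≈ (1.9701, -0.9035)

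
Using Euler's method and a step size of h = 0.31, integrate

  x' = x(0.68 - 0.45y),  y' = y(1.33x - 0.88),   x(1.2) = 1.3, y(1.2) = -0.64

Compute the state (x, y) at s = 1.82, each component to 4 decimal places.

Euler on (x,y): x_{n+1} = x_n + h·x', y_{n+1} = y_n + h·y'.
1.200000: (1.300000, -0.640000); f=(1.258400, -0.543360) → (1.690104, -0.808442)
1.510000: (1.690104, -0.808442); f=(1.764128, -1.105817) → (2.236984, -1.151245)
(x(1.82), y(1.82)) ≈ (2.2370, -1.1512)

2.2370, -1.1512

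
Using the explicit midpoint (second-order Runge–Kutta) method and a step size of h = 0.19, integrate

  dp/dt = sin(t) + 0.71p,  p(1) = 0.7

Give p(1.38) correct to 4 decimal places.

Midpoint: k1 = f(t_n, p_n); k2 = f(t_n + h/2, p_n + (h/2)·k1); p_{n+1} = p_n + h·k2.
t=1.000000, p=0.700000:
  k1 = f(1.000000, 0.700000) = 1.338471
  k2 = f(1.095000, 0.827155) = 1.476208
  p ← 0.700000 + 0.19·1.476208 = 0.980480
t=1.190000, p=0.980480:
  k1 = f(1.190000, 0.980480) = 1.624509
  k2 = f(1.285000, 1.134808) = 1.765151
  p ← 0.980480 + 0.19·1.765151 = 1.315858
p(1.38) ≈ 1.3159

1.3159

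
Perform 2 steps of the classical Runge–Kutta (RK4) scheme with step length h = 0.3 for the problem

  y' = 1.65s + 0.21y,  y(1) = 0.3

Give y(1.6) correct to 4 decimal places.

RK4: k1 = f(s_n, y_n); k2 = f(s_n + h/2, y_n + (h/2)·k1); k3 = f(s_n + h/2, y_n + (h/2)·k2); k4 = f(s_n + h, y_n + h·k3); y_{n+1} = y_n + (h/6)·(k1 + 2k2 + 2k3 + k4).
s=1.000000, y=0.300000:
  k1 = f(1.000000, 0.300000) = 1.713000
  k2 = f(1.150000, 0.556950) = 2.014459
  k3 = f(1.150000, 0.602169) = 2.023955
  k4 = f(1.300000, 0.907187) = 2.335509
  y ← 0.300000 + (0.3/6)·(k1 + 2k2 + 2k3 + k4) = 0.906267
s=1.300000, y=0.906267:
  k1 = f(1.300000, 0.906267) = 2.335316
  k2 = f(1.450000, 1.256564) = 2.656379
  k3 = f(1.450000, 1.304724) = 2.666492
  k4 = f(1.600000, 1.706215) = 2.998305
  y ← 0.906267 + (0.3/6)·(k1 + 2k2 + 2k3 + k4) = 1.705235
y(1.6) ≈ 1.7052

1.7052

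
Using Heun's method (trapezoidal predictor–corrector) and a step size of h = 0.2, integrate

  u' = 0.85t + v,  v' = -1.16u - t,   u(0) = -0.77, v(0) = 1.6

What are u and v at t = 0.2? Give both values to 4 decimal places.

Heun on (u,v): k1 = f(t_n, state_n); k2 = f(t_n + h, state_n + h·k1); state_{n+1} = state_n + (h/2)·(k1 + k2).
0.000000: (-0.770000, 1.600000)
  k1 = (1.600000, 0.893200)
  predictor → (-0.450000, 1.778640)
  k2 = (1.948640, 0.322000)
  → (-0.415136, 1.721520)
(u(0.2), v(0.2)) ≈ (-0.4151, 1.7215)

-0.4151, 1.7215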